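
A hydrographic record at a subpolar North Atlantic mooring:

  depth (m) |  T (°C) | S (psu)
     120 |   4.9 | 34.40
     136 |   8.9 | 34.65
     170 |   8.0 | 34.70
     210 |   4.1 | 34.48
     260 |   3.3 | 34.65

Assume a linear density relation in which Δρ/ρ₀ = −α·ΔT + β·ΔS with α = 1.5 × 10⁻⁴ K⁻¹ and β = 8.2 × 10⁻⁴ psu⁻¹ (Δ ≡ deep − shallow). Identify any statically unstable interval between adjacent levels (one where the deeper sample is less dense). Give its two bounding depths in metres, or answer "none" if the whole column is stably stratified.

120–136 m

Evaluate Δρ/ρ₀ = −αΔT + βΔS across each adjacent pair:
  120–136 m: −αΔT+βΔS = −(1.5 × 10⁻⁴)(+4.0)+(8.2 × 10⁻⁴)(+0.25) = -3.9 × 10⁻⁴ → UNSTABLE
  136–170 m: −αΔT+βΔS = −(1.5 × 10⁻⁴)(-0.9)+(8.2 × 10⁻⁴)(+0.05) = 1.8 × 10⁻⁴ → stable
  170–210 m: −αΔT+βΔS = −(1.5 × 10⁻⁴)(-3.9)+(8.2 × 10⁻⁴)(-0.22) = 4.0 × 10⁻⁴ → stable
  210–260 m: −αΔT+βΔS = −(1.5 × 10⁻⁴)(-0.8)+(8.2 × 10⁻⁴)(+0.17) = 2.6 × 10⁻⁴ → stable
The 120–136 m interval has Δρ < 0: lighter water underlies denser water.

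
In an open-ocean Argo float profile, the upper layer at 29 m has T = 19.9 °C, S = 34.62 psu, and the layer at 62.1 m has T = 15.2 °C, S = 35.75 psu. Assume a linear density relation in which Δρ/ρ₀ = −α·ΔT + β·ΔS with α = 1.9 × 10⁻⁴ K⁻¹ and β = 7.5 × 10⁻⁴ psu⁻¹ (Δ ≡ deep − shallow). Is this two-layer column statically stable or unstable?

stable

ΔT = 15.2 − 19.9 = -4.7 K and ΔS = 35.75 − 34.62 = +1.13 psu (deep − shallow).
−αΔT = 8.93 × 10⁻⁴; βΔS = 8.475 × 10⁻⁴; sum Δρ/ρ₀ = 1.7405 × 10⁻³.
Δρ/ρ₀ > 0, so Δρ > 0: deeper water is denser → statically stable.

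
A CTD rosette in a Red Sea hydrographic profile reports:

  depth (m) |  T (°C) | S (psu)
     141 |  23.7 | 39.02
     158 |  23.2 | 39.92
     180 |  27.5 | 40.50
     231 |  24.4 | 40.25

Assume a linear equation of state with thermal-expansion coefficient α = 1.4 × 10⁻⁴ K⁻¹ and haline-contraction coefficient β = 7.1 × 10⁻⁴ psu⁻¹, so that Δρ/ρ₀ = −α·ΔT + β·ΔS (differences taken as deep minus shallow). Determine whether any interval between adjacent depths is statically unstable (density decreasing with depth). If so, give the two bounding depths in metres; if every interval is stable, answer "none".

Evaluate Δρ/ρ₀ = −αΔT + βΔS across each adjacent pair:
  141–158 m: −αΔT+βΔS = −(1.4 × 10⁻⁴)(-0.5)+(7.1 × 10⁻⁴)(+0.90) = 7.1 × 10⁻⁴ → stable
  158–180 m: −αΔT+βΔS = −(1.4 × 10⁻⁴)(+4.3)+(7.1 × 10⁻⁴)(+0.58) = -1.9 × 10⁻⁴ → UNSTABLE
  180–231 m: −αΔT+βΔS = −(1.4 × 10⁻⁴)(-3.1)+(7.1 × 10⁻⁴)(-0.25) = 2.6 × 10⁻⁴ → stable
The 158–180 m interval has Δρ < 0: lighter water underlies denser water.

158–180 m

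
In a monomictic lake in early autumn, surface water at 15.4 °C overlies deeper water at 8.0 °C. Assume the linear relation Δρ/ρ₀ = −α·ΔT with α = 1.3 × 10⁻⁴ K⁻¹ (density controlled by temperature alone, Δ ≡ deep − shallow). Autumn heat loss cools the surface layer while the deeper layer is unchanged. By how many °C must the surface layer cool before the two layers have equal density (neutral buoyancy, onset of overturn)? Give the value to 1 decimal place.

7.4 °C

With temperature the only control, equal density requires T_surf′ = T_deep.
T_surf′ = 8.0 °C.
Cooling required: 15.4 − 8.0 = 7.4 °C.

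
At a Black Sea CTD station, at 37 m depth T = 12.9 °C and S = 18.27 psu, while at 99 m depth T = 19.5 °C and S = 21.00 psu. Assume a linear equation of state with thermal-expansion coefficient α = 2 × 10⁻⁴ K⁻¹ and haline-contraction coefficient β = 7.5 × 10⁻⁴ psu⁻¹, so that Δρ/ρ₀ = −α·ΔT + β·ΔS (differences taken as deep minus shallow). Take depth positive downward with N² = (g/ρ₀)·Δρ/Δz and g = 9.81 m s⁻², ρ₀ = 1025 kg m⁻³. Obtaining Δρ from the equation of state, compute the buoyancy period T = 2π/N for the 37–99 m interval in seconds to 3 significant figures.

ΔT = +6.6 K, ΔS = +2.73 psu (deep − shallow).
Δρ/ρ₀ = −αΔT + βΔS = -1.32 × 10⁻³ + 2.0475 × 10⁻³ = 7.275 × 10⁻⁴, so Δρ ≈ 0.7457 kg m⁻³.
N² = (g/ρ₀)·Δρ/Δz = g·(Δρ/ρ₀)/Δz = 9.81 × 7.275 × 10⁻⁴ / 62 = 1.1511 × 10⁻⁴ s⁻².
N = √(1.1511 × 10⁻⁴) = 0.010729 rad s⁻¹ → T = 2π/N = 585.63 s ≈ 586 s.

586 s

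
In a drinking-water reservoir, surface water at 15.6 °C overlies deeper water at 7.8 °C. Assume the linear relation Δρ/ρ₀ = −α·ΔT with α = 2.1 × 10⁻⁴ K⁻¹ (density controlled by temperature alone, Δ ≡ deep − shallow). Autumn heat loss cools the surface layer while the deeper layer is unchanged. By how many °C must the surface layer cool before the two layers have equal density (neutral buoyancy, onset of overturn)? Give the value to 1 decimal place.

7.8 °C

With temperature the only control, equal density requires T_surf′ = T_deep.
T_surf′ = 7.8 °C.
Cooling required: 15.6 − 7.8 = 7.8 °C.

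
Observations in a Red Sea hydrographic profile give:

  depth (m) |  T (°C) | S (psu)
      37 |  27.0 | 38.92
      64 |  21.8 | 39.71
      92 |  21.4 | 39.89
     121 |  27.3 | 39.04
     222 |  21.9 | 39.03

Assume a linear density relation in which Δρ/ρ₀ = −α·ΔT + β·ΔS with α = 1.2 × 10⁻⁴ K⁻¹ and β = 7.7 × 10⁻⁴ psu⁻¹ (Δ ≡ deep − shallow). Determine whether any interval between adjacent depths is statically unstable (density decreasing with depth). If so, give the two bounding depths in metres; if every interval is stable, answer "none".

Evaluate Δρ/ρ₀ = −αΔT + βΔS across each adjacent pair:
  37–64 m: −αΔT+βΔS = −(1.2 × 10⁻⁴)(-5.2)+(7.7 × 10⁻⁴)(+0.79) = 1.2 × 10⁻³ → stable
  64–92 m: −αΔT+βΔS = −(1.2 × 10⁻⁴)(-0.4)+(7.7 × 10⁻⁴)(+0.18) = 1.9 × 10⁻⁴ → stable
  92–121 m: −αΔT+βΔS = −(1.2 × 10⁻⁴)(+5.9)+(7.7 × 10⁻⁴)(-0.85) = -1.4 × 10⁻³ → UNSTABLE
  121–222 m: −αΔT+βΔS = −(1.2 × 10⁻⁴)(-5.4)+(7.7 × 10⁻⁴)(-0.01) = 6.4 × 10⁻⁴ → stable
The 92–121 m interval has Δρ < 0: lighter water underlies denser water.

92–121 m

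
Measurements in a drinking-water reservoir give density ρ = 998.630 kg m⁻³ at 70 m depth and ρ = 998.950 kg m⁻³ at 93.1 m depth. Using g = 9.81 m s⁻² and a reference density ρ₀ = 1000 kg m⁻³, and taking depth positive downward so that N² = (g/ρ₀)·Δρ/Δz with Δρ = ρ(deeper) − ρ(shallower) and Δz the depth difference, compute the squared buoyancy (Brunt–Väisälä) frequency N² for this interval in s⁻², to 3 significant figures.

Δρ = 998.950 − 998.630 = 0.320 kg m⁻³ over Δz = 93.1 − 70 = 23.1 m.
N² = (9.81/1000) × (0.320/23.1) = 1.3590 × 10⁻⁴ s⁻² ≈ 1.36 × 10⁻⁴ s⁻².

1.36 × 10⁻⁴ s⁻²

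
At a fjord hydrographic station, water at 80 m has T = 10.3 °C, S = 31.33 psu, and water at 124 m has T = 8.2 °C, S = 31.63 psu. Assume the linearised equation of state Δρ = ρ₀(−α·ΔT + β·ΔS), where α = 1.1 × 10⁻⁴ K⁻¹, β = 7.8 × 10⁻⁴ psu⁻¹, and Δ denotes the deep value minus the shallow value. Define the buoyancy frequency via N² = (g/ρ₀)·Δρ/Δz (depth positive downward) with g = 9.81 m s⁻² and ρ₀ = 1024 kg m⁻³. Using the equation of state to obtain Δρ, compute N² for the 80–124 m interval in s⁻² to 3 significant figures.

ΔT = -2.1 K, ΔS = +0.30 psu (deep − shallow).
Δρ/ρ₀ = −αΔT + βΔS = 2.31 × 10⁻⁴ + 2.34 × 10⁻⁴ = 4.65 × 10⁻⁴, so Δρ ≈ 0.4762 kg m⁻³.
N² = (g/ρ₀)·Δρ/Δz = g·(Δρ/ρ₀)/Δz = 9.81 × 4.65 × 10⁻⁴ / 44 = 1.0367 × 10⁻⁴ s⁻² ≈ 1.04 × 10⁻⁴ s⁻².

1.04 × 10⁻⁴ s⁻²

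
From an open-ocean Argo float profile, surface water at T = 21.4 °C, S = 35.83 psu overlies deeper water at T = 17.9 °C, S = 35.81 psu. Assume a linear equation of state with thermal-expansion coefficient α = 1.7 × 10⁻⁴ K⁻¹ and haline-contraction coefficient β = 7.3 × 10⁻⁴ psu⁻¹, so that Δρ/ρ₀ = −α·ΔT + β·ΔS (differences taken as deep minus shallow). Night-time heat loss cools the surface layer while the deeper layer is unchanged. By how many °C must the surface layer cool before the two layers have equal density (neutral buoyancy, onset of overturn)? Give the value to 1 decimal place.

Neutral buoyancy requires Δρ = 0, i.e. −α(T_deep − T_surf′) + β(S_deep − S_surf) = 0.
T_surf′ = T_deep − (β/α)·ΔS = 17.9 − (7.3 × 10⁻⁴/1.7 × 10⁻⁴)·(-0.02) = 17.986 °C.
Cooling required: 21.4 − (17.986) = 3.414 °C.

3.4 °C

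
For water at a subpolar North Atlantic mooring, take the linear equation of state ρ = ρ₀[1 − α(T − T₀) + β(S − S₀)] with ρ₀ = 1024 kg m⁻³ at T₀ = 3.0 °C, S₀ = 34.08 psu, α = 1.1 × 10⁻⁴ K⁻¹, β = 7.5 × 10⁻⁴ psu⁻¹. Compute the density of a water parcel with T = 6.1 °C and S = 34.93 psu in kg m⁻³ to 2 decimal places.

T − T₀ = +3.1 K, S − S₀ = +0.85 psu.
Bracket = 1 − α·(+3.1) + β·(+0.85) = 1 + (2.965 × 10⁻⁴) = 1.0002965.
ρ = 1024 × 1.0002965 = 1024.30 kg m⁻³.

1024.30 kg m⁻³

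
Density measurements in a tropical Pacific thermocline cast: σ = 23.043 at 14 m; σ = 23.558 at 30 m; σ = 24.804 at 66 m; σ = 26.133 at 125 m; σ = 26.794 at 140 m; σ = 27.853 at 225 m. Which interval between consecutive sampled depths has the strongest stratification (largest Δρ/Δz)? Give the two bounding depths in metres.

Compute the density gradient over each adjacent pair:
  14–30 m: Δρ/Δz = 0.515/16 = 0.032 kg m⁻⁴
  30–66 m: Δρ/Δz = 1.246/36 = 0.035 kg m⁻⁴
  66–125 m: Δρ/Δz = 1.329/59 = 0.023 kg m⁻⁴
  125–140 m: Δρ/Δz = 0.661/15 = 0.044 kg m⁻⁴
  140–225 m: Δρ/Δz = 1.059/85 = 0.012 kg m⁻⁴
The largest gradient is in the 125–140 m interval — the pycnocline.

125–140 m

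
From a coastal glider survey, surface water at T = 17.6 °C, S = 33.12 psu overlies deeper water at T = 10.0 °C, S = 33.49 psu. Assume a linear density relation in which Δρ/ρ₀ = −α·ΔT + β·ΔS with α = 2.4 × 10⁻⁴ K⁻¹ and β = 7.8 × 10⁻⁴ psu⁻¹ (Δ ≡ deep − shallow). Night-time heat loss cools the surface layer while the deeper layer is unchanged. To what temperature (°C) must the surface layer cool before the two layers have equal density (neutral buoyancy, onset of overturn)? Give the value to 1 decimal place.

Neutral buoyancy requires Δρ = 0, i.e. −α(T_deep − T_surf′) + β(S_deep − S_surf) = 0.
T_surf′ = T_deep − (β/α)·ΔS = 10.0 − (7.8 × 10⁻⁴/2.4 × 10⁻⁴)·(+0.37) = 8.797 °C.
Cooling required: 17.6 − (8.797) = 8.803 °C.

8.8 °C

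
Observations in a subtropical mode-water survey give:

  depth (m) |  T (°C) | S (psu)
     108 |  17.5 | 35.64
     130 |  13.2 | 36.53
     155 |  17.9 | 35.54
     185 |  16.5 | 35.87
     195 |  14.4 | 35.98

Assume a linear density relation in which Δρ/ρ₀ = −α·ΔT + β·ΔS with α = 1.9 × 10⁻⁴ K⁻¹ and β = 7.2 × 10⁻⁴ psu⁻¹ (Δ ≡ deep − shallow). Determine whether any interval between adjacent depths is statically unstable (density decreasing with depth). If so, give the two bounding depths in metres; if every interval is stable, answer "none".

130–155 m

Evaluate Δρ/ρ₀ = −αΔT + βΔS across each adjacent pair:
  108–130 m: −αΔT+βΔS = −(1.9 × 10⁻⁴)(-4.3)+(7.2 × 10⁻⁴)(+0.89) = 1.5 × 10⁻³ → stable
  130–155 m: −αΔT+βΔS = −(1.9 × 10⁻⁴)(+4.7)+(7.2 × 10⁻⁴)(-0.99) = -1.6 × 10⁻³ → UNSTABLE
  155–185 m: −αΔT+βΔS = −(1.9 × 10⁻⁴)(-1.4)+(7.2 × 10⁻⁴)(+0.33) = 5.0 × 10⁻⁴ → stable
  185–195 m: −αΔT+βΔS = −(1.9 × 10⁻⁴)(-2.1)+(7.2 × 10⁻⁴)(+0.11) = 4.8 × 10⁻⁴ → stable
The 130–155 m interval has Δρ < 0: lighter water underlies denser water.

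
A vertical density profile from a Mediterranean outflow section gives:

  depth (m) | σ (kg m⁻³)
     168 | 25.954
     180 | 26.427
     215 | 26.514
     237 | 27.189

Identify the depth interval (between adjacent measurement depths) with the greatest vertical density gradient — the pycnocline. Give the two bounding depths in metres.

Compute the density gradient over each adjacent pair:
  168–180 m: Δρ/Δz = 0.473/12 = 0.039 kg m⁻⁴
  180–215 m: Δρ/Δz = 0.087/35 = 2.5 × 10⁻³ kg m⁻⁴
  215–237 m: Δρ/Δz = 0.675/22 = 0.031 kg m⁻⁴
The largest gradient is in the 168–180 m interval — the pycnocline.

168–180 m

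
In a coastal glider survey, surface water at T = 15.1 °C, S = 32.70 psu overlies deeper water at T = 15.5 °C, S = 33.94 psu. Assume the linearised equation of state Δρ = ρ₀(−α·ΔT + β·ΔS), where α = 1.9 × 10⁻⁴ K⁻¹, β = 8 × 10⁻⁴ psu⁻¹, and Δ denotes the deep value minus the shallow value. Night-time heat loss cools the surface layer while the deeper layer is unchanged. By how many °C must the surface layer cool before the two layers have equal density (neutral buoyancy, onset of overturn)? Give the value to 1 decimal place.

Neutral buoyancy requires Δρ = 0, i.e. −α(T_deep − T_surf′) + β(S_deep − S_surf) = 0.
T_surf′ = T_deep − (β/α)·ΔS = 15.5 − (8 × 10⁻⁴/1.9 × 10⁻⁴)·(+1.24) = 10.279 °C.
Cooling required: 15.1 − (10.279) = 4.821 °C.

4.8 °C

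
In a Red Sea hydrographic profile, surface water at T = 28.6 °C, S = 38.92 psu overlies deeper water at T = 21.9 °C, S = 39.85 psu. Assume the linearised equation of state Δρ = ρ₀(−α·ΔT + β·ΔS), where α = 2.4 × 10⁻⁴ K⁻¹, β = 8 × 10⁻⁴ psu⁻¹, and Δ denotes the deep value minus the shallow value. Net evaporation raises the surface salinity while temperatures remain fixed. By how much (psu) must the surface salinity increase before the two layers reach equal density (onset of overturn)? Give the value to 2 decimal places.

Neutral buoyancy requires −α(T_deep − T_surf) + β(S_deep − S_surf′) = 0.
S_surf′ = S_deep − (α/β)·ΔT = 39.85 − (2.4 × 10⁻⁴/8 × 10⁻⁴)·(-6.7) = 41.8600 psu.
Increase required: 41.8600 − 38.92 = 2.9400 psu.

2.94 psu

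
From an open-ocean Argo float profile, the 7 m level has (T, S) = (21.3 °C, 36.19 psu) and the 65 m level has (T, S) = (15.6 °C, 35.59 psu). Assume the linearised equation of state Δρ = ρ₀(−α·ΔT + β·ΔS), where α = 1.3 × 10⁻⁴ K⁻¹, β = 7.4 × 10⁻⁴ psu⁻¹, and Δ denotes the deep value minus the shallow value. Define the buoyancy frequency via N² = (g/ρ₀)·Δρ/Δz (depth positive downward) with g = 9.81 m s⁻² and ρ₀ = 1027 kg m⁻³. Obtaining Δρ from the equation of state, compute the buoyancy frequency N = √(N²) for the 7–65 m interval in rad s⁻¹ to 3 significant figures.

ΔT = -5.7 K, ΔS = -0.60 psu (deep − shallow).
Δρ/ρ₀ = −αΔT + βΔS = 7.41 × 10⁻⁴ − 4.44 × 10⁻⁴ = 2.97 × 10⁻⁴, so Δρ ≈ 0.3050 kg m⁻³.
N² = (g/ρ₀)·Δρ/Δz = g·(Δρ/ρ₀)/Δz = 9.81 × 2.97 × 10⁻⁴ / 58 = 5.0234 × 10⁻⁵ s⁻².
N = √(5.0234 × 10⁻⁵) = 7.0876 × 10⁻³ rad s⁻¹ ≈ 7.09 × 10⁻³ rad s⁻¹.

7.09 × 10⁻³ rad s⁻¹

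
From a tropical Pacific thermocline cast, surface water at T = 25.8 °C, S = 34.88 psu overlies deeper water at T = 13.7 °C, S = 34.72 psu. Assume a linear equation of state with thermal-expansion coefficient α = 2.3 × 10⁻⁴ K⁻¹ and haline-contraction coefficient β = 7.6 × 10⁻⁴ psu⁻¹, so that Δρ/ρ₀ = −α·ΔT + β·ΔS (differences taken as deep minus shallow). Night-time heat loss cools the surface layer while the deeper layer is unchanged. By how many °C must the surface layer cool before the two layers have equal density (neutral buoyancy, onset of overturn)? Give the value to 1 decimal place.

11.6 °C

Neutral buoyancy requires Δρ = 0, i.e. −α(T_deep − T_surf′) + β(S_deep − S_surf) = 0.
T_surf′ = T_deep − (β/α)·ΔS = 13.7 − (7.6 × 10⁻⁴/2.3 × 10⁻⁴)·(-0.16) = 14.229 °C.
Cooling required: 25.8 − (14.229) = 11.571 °C.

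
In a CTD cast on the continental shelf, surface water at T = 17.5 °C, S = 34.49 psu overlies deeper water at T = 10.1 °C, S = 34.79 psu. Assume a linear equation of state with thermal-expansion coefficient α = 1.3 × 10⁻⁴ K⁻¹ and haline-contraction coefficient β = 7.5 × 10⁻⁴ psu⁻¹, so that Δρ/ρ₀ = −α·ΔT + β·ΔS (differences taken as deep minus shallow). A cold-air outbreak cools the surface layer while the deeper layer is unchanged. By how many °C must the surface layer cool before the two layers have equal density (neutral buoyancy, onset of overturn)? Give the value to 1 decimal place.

9.1 °C

Neutral buoyancy requires Δρ = 0, i.e. −α(T_deep − T_surf′) + β(S_deep − S_surf) = 0.
T_surf′ = T_deep − (β/α)·ΔS = 10.1 − (7.5 × 10⁻⁴/1.3 × 10⁻⁴)·(+0.30) = 8.369 °C.
Cooling required: 17.5 − (8.369) = 9.131 °C.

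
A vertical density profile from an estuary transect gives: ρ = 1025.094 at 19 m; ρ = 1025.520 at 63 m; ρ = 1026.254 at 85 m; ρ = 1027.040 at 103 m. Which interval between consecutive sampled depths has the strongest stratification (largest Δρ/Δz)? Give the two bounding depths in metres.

Compute the density gradient over each adjacent pair:
  19–63 m: Δρ/Δz = 0.426/44 = 9.7 × 10⁻³ kg m⁻⁴
  63–85 m: Δρ/Δz = 0.734/22 = 0.033 kg m⁻⁴
  85–103 m: Δρ/Δz = 0.786/18 = 0.044 kg m⁻⁴
The largest gradient is in the 85–103 m interval — the pycnocline.

85–103 m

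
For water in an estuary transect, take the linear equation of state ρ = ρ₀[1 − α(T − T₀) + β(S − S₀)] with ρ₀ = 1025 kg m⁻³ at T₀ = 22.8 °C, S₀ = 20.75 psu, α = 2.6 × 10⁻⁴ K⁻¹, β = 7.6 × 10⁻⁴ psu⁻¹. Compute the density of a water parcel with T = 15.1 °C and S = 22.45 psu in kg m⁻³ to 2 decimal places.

T − T₀ = -7.7 K, S − S₀ = +1.70 psu.
Bracket = 1 − α·(-7.7) + β·(+1.70) = 1 + (3.294 × 10⁻³) = 1.0032940.
ρ = 1025 × 1.0032940 = 1028.38 kg m⁻³.

1028.38 kg m⁻³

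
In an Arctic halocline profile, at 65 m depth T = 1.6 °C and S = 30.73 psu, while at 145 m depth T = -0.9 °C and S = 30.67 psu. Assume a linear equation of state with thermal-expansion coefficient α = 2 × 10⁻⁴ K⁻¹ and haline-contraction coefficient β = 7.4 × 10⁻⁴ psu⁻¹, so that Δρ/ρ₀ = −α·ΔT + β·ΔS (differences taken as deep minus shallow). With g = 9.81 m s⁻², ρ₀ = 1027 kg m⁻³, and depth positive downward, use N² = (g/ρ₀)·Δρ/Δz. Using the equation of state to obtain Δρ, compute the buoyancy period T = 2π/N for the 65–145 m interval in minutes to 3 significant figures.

14.0 min

ΔT = -2.5 K, ΔS = -0.06 psu (deep − shallow).
Δρ/ρ₀ = −αΔT + βΔS = 5.00 × 10⁻⁴ − 4.44 × 10⁻⁵ = 4.556 × 10⁻⁴, so Δρ ≈ 0.4679 kg m⁻³.
N² = (g/ρ₀)·Δρ/Δz = g·(Δρ/ρ₀)/Δz = 9.81 × 4.556 × 10⁻⁴ / 80 = 5.5868 × 10⁻⁵ s⁻².
N = √(5.5868 × 10⁻⁵) = 7.4745 × 10⁻³ rad s⁻¹ → T = 2π/N = 840.62 s = 14.010 min ≈ 14.0 min.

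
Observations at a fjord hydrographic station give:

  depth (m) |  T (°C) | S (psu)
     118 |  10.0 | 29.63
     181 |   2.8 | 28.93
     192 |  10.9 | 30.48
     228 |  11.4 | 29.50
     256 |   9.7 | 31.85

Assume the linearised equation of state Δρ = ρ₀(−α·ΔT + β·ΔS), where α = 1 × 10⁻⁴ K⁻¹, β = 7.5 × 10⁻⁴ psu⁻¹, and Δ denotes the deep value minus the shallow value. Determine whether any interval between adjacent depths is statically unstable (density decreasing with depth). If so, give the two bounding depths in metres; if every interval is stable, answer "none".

192–228 m

Evaluate Δρ/ρ₀ = −αΔT + βΔS across each adjacent pair:
  118–181 m: −αΔT+βΔS = −(1 × 10⁻⁴)(-7.2)+(7.5 × 10⁻⁴)(-0.70) = 2.0 × 10⁻⁴ → stable
  181–192 m: −αΔT+βΔS = −(1 × 10⁻⁴)(+8.1)+(7.5 × 10⁻⁴)(+1.55) = 3.5 × 10⁻⁴ → stable
  192–228 m: −αΔT+βΔS = −(1 × 10⁻⁴)(+0.5)+(7.5 × 10⁻⁴)(-0.98) = -7.8 × 10⁻⁴ → UNSTABLE
  228–256 m: −αΔT+βΔS = −(1 × 10⁻⁴)(-1.7)+(7.5 × 10⁻⁴)(+2.35) = 1.9 × 10⁻³ → stable
The 192–228 m interval has Δρ < 0: lighter water underlies denser water.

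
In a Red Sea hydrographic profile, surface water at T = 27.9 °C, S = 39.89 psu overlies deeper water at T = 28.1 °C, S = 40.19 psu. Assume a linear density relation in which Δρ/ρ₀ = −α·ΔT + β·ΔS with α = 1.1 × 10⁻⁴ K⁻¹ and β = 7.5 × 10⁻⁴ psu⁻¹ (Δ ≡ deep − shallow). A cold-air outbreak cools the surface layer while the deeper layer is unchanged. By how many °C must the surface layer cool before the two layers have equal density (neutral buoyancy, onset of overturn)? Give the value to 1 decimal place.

1.8 °C

Neutral buoyancy requires Δρ = 0, i.e. −α(T_deep − T_surf′) + β(S_deep − S_surf) = 0.
T_surf′ = T_deep − (β/α)·ΔS = 28.1 − (7.5 × 10⁻⁴/1.1 × 10⁻⁴)·(+0.30) = 26.055 °C.
Cooling required: 27.9 − (26.055) = 1.845 °C.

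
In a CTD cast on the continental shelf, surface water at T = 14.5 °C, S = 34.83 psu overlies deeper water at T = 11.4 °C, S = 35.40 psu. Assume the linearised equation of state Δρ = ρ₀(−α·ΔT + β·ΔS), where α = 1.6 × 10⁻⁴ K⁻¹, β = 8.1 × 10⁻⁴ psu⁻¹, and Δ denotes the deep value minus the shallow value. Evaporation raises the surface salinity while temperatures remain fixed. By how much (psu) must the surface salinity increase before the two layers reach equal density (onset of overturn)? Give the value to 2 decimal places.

Neutral buoyancy requires −α(T_deep − T_surf) + β(S_deep − S_surf′) = 0.
S_surf′ = S_deep − (α/β)·ΔT = 35.40 − (1.6 × 10⁻⁴/8.1 × 10⁻⁴)·(-3.1) = 36.0123 psu.
Increase required: 36.0123 − 34.83 = 1.1823 psu.

1.18 psu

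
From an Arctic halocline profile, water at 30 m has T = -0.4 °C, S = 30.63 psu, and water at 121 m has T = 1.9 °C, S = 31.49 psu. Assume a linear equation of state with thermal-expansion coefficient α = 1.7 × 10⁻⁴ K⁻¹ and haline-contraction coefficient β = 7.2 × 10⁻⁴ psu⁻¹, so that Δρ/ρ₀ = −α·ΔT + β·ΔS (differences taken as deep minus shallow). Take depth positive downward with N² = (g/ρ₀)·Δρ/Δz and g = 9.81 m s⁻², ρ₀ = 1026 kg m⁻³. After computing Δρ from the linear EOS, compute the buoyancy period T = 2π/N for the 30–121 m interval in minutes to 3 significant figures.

21.1 min

ΔT = +2.3 K, ΔS = +0.86 psu (deep − shallow).
Δρ/ρ₀ = −αΔT + βΔS = -3.91 × 10⁻⁴ + 6.192 × 10⁻⁴ = 2.282 × 10⁻⁴, so Δρ ≈ 0.2341 kg m⁻³.
N² = (g/ρ₀)·Δρ/Δz = g·(Δρ/ρ₀)/Δz = 9.81 × 2.282 × 10⁻⁴ / 91 = 2.4600 × 10⁻⁵ s⁻².
N = √(2.4600 × 10⁻⁵) = 4.9598 × 10⁻³ rad s⁻¹ → T = 2π/N = 1.2668 × 10³ s = 21.113 min ≈ 21.1 min.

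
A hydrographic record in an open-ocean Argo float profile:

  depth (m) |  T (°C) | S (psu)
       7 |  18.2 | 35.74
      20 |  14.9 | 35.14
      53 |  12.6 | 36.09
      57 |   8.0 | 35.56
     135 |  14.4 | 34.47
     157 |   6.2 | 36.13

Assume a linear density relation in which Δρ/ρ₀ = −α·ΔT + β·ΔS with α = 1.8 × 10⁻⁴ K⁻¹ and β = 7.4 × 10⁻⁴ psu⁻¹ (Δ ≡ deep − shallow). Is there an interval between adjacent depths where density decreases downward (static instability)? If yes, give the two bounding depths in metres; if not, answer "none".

57–135 m

Evaluate Δρ/ρ₀ = −αΔT + βΔS across each adjacent pair:
  7–20 m: −αΔT+βΔS = −(1.8 × 10⁻⁴)(-3.3)+(7.4 × 10⁻⁴)(-0.60) = 1.5 × 10⁻⁴ → stable
  20–53 m: −αΔT+βΔS = −(1.8 × 10⁻⁴)(-2.3)+(7.4 × 10⁻⁴)(+0.95) = 1.1 × 10⁻³ → stable
  53–57 m: −αΔT+βΔS = −(1.8 × 10⁻⁴)(-4.6)+(7.4 × 10⁻⁴)(-0.53) = 4.4 × 10⁻⁴ → stable
  57–135 m: −αΔT+βΔS = −(1.8 × 10⁻⁴)(+6.4)+(7.4 × 10⁻⁴)(-1.09) = -2.0 × 10⁻³ → UNSTABLE
  135–157 m: −αΔT+βΔS = −(1.8 × 10⁻⁴)(-8.2)+(7.4 × 10⁻⁴)(+1.66) = 2.7 × 10⁻³ → stable
The 57–135 m interval has Δρ < 0: lighter water underlies denser water.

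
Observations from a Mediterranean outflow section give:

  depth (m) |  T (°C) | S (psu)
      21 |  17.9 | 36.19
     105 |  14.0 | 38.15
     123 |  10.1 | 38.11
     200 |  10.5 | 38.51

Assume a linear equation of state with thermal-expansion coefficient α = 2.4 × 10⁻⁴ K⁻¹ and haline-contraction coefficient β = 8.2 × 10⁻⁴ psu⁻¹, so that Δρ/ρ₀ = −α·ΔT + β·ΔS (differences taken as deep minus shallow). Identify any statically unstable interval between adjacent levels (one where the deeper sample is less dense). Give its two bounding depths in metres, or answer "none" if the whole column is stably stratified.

none

Evaluate Δρ/ρ₀ = −αΔT + βΔS across each adjacent pair:
  21–105 m: −αΔT+βΔS = −(2.4 × 10⁻⁴)(-3.9)+(8.2 × 10⁻⁴)(+1.96) = 2.5 × 10⁻³ → stable
  105–123 m: −αΔT+βΔS = −(2.4 × 10⁻⁴)(-3.9)+(8.2 × 10⁻⁴)(-0.04) = 9.0 × 10⁻⁴ → stable
  123–200 m: −αΔT+βΔS = −(2.4 × 10⁻⁴)(+0.4)+(8.2 × 10⁻⁴)(+0.40) = 2.3 × 10⁻⁴ → stable
Every interval has Δρ > 0: the column is stably stratified throughout.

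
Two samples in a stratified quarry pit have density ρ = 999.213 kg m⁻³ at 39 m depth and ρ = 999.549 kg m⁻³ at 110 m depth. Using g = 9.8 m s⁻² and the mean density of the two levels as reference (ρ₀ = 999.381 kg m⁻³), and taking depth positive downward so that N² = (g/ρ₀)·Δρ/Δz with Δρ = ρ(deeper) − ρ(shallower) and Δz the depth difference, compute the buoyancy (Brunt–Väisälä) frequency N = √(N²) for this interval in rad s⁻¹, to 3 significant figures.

6.81 × 10⁻³ rad s⁻¹

Δρ = 999.549 − 999.213 = 0.336 kg m⁻³ over Δz = 110 − 39 = 71 m.
N² = (9.8/999.381) × (0.336/71) = 4.6406 × 10⁻⁵ s⁻².
N = √(4.6406 × 10⁻⁵) = 6.8122 × 10⁻³ rad s⁻¹ ≈ 6.81 × 10⁻³ rad s⁻¹.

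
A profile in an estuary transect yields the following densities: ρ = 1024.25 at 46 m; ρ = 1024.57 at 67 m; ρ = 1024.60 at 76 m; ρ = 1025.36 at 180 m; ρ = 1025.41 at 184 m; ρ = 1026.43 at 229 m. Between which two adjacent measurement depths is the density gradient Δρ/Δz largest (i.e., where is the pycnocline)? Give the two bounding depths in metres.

184–229 m

Compute the density gradient over each adjacent pair:
  46–67 m: Δρ/Δz = 0.32/21 = 0.015 kg m⁻⁴
  67–76 m: Δρ/Δz = 0.03/9 = 3.3 × 10⁻³ kg m⁻⁴
  76–180 m: Δρ/Δz = 0.76/104 = 7.3 × 10⁻³ kg m⁻⁴
  180–184 m: Δρ/Δz = 0.05/4 = 0.013 kg m⁻⁴
  184–229 m: Δρ/Δz = 1.02/45 = 0.023 kg m⁻⁴
The largest gradient is in the 184–229 m interval — the pycnocline.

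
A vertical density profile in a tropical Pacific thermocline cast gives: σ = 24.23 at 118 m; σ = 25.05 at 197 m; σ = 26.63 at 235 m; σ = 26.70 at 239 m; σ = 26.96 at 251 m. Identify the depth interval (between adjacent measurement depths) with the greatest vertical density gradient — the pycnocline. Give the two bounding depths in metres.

Compute the density gradient over each adjacent pair:
  118–197 m: Δρ/Δz = 0.82/79 = 0.010 kg m⁻⁴
  197–235 m: Δρ/Δz = 1.58/38 = 0.042 kg m⁻⁴
  235–239 m: Δρ/Δz = 0.07/4 = 0.018 kg m⁻⁴
  239–251 m: Δρ/Δz = 0.26/12 = 0.022 kg m⁻⁴
The largest gradient is in the 197–235 m interval — the pycnocline.

197–235 m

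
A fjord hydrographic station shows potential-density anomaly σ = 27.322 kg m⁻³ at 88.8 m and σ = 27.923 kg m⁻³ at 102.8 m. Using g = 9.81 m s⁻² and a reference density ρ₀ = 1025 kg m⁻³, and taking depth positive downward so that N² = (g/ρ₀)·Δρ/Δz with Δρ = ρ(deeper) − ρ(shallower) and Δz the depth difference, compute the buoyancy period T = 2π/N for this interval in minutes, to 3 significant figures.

5.17 min

Δρ = 1027.923 − 1027.322 = 0.601 kg m⁻³ over Δz = 102.8 − 88.8 = 14 m.
N² = (9.81/1025) × (0.601/14) = 4.1086 × 10⁻⁴ s⁻².
N = √(4.1086 × 10⁻⁴) = 0.020270 rad s⁻¹, so T = 2π/N = 309.97 s = 5.1662 min ≈ 5.17 min.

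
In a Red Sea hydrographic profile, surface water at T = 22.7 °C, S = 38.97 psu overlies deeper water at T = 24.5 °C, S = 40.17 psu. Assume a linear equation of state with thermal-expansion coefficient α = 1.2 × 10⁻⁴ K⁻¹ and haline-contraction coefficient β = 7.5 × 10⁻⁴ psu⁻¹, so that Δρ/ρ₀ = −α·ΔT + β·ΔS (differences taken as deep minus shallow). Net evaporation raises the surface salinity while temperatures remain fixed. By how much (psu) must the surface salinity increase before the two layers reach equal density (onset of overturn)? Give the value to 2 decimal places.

Neutral buoyancy requires −α(T_deep − T_surf) + β(S_deep − S_surf′) = 0.
S_surf′ = S_deep − (α/β)·ΔT = 40.17 − (1.2 × 10⁻⁴/7.5 × 10⁻⁴)·(+1.8) = 39.8820 psu.
Increase required: 39.8820 − 38.97 = 0.9120 psu.

0.91 psu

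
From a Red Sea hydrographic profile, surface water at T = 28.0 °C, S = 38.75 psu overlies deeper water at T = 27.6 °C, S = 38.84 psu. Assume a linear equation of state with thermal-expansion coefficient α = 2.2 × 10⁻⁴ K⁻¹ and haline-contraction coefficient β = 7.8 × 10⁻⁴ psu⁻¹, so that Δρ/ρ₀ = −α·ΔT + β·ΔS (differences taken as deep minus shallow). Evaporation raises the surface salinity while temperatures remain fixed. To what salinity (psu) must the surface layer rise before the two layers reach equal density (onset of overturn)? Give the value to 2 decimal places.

38.95 psu

Neutral buoyancy requires −α(T_deep − T_surf) + β(S_deep − S_surf′) = 0.
S_surf′ = S_deep − (α/β)·ΔT = 38.84 − (2.2 × 10⁻⁴/7.8 × 10⁻⁴)·(-0.4) = 38.9528 psu.
Increase required: 38.9528 − 38.75 = 0.2028 psu.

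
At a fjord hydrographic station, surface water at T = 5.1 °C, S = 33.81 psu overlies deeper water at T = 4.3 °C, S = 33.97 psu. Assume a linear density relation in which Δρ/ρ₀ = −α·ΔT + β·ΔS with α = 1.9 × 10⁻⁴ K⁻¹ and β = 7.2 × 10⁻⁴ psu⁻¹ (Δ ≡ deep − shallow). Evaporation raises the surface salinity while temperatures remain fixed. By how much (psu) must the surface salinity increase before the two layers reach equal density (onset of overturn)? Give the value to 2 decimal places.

Neutral buoyancy requires −α(T_deep − T_surf) + β(S_deep − S_surf′) = 0.
S_surf′ = S_deep − (α/β)·ΔT = 33.97 − (1.9 × 10⁻⁴/7.2 × 10⁻⁴)·(-0.8) = 34.1811 psu.
Increase required: 34.1811 − 33.81 = 0.3711 psu.

0.37 psu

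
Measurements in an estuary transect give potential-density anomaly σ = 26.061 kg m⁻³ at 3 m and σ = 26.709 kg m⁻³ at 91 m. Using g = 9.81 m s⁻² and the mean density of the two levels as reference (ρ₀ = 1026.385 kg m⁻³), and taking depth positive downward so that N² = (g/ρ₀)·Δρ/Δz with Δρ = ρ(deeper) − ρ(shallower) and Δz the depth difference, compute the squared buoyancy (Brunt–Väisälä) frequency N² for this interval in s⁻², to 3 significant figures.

Δρ = 1026.709 − 1026.061 = 0.648 kg m⁻³ over Δz = 91 − 3 = 88 m.
N² = (9.81/1026.385) × (0.648/88) = 7.0380 × 10⁻⁵ s⁻² ≈ 7.04 × 10⁻⁵ s⁻².

7.04 × 10⁻⁵ s⁻²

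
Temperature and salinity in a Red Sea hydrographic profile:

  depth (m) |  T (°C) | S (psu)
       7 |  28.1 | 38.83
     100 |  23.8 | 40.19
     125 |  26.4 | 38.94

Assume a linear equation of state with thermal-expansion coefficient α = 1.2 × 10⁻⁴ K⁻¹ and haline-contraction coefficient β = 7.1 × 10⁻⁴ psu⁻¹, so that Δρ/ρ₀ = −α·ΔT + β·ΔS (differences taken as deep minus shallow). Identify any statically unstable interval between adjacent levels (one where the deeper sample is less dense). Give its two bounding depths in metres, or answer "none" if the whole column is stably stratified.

Evaluate Δρ/ρ₀ = −αΔT + βΔS across each adjacent pair:
  7–100 m: −αΔT+βΔS = −(1.2 × 10⁻⁴)(-4.3)+(7.1 × 10⁻⁴)(+1.36) = 1.5 × 10⁻³ → stable
  100–125 m: −αΔT+βΔS = −(1.2 × 10⁻⁴)(+2.6)+(7.1 × 10⁻⁴)(-1.25) = -1.2 × 10⁻³ → UNSTABLE
The 100–125 m interval has Δρ < 0: lighter water underlies denser water.

100–125 m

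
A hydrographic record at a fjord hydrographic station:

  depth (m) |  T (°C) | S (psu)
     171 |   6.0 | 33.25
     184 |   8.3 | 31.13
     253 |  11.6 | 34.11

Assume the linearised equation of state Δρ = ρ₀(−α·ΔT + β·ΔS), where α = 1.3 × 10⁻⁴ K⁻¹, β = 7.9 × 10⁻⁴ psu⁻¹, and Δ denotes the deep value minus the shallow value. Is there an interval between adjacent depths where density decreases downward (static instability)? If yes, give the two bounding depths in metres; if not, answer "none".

Evaluate Δρ/ρ₀ = −αΔT + βΔS across each adjacent pair:
  171–184 m: −αΔT+βΔS = −(1.3 × 10⁻⁴)(+2.3)+(7.9 × 10⁻⁴)(-2.12) = -2.0 × 10⁻³ → UNSTABLE
  184–253 m: −αΔT+βΔS = −(1.3 × 10⁻⁴)(+3.3)+(7.9 × 10⁻⁴)(+2.98) = 1.9 × 10⁻³ → stable
The 171–184 m interval has Δρ < 0: lighter water underlies denser water.

171–184 m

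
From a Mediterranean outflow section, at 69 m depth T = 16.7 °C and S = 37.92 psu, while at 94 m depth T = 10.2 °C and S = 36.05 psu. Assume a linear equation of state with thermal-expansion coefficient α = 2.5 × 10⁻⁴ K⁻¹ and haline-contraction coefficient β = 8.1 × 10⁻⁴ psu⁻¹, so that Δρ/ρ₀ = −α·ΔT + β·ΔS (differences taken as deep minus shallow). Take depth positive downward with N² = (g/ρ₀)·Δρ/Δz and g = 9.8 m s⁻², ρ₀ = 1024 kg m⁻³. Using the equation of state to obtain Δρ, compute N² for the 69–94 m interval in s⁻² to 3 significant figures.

4.32 × 10⁻⁵ s⁻²

ΔT = -6.5 K, ΔS = -1.87 psu (deep − shallow).
Δρ/ρ₀ = −αΔT + βΔS = 1.625 × 10⁻³ − 1.5147 × 10⁻³ = 1.103 × 10⁻⁴, so Δρ ≈ 0.1129 kg m⁻³.
N² = (g/ρ₀)·Δρ/Δz = g·(Δρ/ρ₀)/Δz = 9.8 × 1.103 × 10⁻⁴ / 25 = 4.3238 × 10⁻⁵ s⁻² ≈ 4.32 × 10⁻⁵ s⁻².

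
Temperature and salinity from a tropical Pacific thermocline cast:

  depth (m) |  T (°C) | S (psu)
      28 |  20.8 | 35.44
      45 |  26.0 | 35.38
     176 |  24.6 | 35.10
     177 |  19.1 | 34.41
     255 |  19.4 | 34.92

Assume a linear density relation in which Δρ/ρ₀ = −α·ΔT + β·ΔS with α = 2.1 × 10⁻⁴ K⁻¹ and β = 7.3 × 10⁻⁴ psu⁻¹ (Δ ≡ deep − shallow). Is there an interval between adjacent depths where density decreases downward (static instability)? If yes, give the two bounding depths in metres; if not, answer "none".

Evaluate Δρ/ρ₀ = −αΔT + βΔS across each adjacent pair:
  28–45 m: −αΔT+βΔS = −(2.1 × 10⁻⁴)(+5.2)+(7.3 × 10⁻⁴)(-0.06) = -1.1 × 10⁻³ → UNSTABLE
  45–176 m: −αΔT+βΔS = −(2.1 × 10⁻⁴)(-1.4)+(7.3 × 10⁻⁴)(-0.28) = 9.0 × 10⁻⁵ → stable
  176–177 m: −αΔT+βΔS = −(2.1 × 10⁻⁴)(-5.5)+(7.3 × 10⁻⁴)(-0.69) = 6.5 × 10⁻⁴ → stable
  177–255 m: −αΔT+βΔS = −(2.1 × 10⁻⁴)(+0.3)+(7.3 × 10⁻⁴)(+0.51) = 3.1 × 10⁻⁴ → stable
The 28–45 m interval has Δρ < 0: lighter water underlies denser water.

28–45 m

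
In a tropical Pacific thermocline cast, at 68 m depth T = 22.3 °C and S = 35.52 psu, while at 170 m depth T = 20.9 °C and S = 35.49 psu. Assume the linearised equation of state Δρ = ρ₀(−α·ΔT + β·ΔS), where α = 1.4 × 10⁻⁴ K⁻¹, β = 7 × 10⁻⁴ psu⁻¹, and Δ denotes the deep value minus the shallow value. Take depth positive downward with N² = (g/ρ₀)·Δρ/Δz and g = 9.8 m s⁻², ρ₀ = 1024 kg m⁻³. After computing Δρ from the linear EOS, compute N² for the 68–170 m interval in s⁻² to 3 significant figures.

1.68 × 10⁻⁵ s⁻²

ΔT = -1.4 K, ΔS = -0.03 psu (deep − shallow).
Δρ/ρ₀ = −αΔT + βΔS = 1.96 × 10⁻⁴ − 2.10 × 10⁻⁵ = 1.75 × 10⁻⁴, so Δρ ≈ 0.1792 kg m⁻³.
N² = (g/ρ₀)·Δρ/Δz = g·(Δρ/ρ₀)/Δz = 9.8 × 1.75 × 10⁻⁴ / 102 = 1.6814 × 10⁻⁵ s⁻² ≈ 1.68 × 10⁻⁵ s⁻².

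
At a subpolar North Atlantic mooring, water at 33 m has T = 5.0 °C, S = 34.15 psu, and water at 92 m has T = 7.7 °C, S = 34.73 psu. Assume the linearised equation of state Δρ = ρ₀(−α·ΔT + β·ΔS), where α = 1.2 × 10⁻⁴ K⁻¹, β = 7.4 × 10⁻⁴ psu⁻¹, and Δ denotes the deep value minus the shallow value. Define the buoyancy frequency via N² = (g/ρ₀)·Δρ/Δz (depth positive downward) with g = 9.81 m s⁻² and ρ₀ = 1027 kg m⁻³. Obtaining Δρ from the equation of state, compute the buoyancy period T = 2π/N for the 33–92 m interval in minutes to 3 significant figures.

ΔT = +2.7 K, ΔS = +0.58 psu (deep − shallow).
Δρ/ρ₀ = −αΔT + βΔS = -3.24 × 10⁻⁴ + 4.292 × 10⁻⁴ = 1.052 × 10⁻⁴, so Δρ ≈ 0.1080 kg m⁻³.
N² = (g/ρ₀)·Δρ/Δz = g·(Δρ/ρ₀)/Δz = 9.81 × 1.052 × 10⁻⁴ / 59 = 1.7492 × 10⁻⁵ s⁻².
N = √(1.7492 × 10⁻⁵) = 4.1823 × 10⁻³ rad s⁻¹ → T = 2π/N = 1.5023 × 10³ s = 25.038 min ≈ 25.0 min.

25.0 min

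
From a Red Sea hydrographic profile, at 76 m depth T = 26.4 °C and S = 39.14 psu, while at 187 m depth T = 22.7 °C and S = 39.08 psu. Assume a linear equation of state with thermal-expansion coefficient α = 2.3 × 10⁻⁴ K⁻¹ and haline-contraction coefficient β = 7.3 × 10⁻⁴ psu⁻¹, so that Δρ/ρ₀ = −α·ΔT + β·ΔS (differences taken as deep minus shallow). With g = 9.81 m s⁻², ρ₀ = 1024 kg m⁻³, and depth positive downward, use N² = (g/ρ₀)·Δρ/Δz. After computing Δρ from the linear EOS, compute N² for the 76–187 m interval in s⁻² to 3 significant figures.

ΔT = -3.7 K, ΔS = -0.06 psu (deep − shallow).
Δρ/ρ₀ = −αΔT + βΔS = 8.51 × 10⁻⁴ − 4.38 × 10⁻⁵ = 8.072 × 10⁻⁴, so Δρ ≈ 0.8266 kg m⁻³.
N² = (g/ρ₀)·Δρ/Δz = g·(Δρ/ρ₀)/Δz = 9.81 × 8.072 × 10⁻⁴ / 111 = 7.1339 × 10⁻⁵ s⁻² ≈ 7.13 × 10⁻⁵ s⁻².

7.13 × 10⁻⁵ s⁻²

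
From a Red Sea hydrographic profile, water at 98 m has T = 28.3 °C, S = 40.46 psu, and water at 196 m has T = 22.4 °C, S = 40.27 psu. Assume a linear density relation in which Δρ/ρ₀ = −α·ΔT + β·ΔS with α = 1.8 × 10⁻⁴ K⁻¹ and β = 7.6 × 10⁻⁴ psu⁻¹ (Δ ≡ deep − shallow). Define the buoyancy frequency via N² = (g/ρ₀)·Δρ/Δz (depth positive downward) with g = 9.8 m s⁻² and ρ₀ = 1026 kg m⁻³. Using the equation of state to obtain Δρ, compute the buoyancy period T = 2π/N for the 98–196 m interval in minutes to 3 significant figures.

ΔT = -5.9 K, ΔS = -0.19 psu (deep − shallow).
Δρ/ρ₀ = −αΔT + βΔS = 1.062 × 10⁻³ − 1.444 × 10⁻⁴ = 9.176 × 10⁻⁴, so Δρ ≈ 0.9415 kg m⁻³.
N² = (g/ρ₀)·Δρ/Δz = g·(Δρ/ρ₀)/Δz = 9.8 × 9.176 × 10⁻⁴ / 98 = 9.1760 × 10⁻⁵ s⁻².
N = √(9.1760 × 10⁻⁵) = 9.5791 × 10⁻³ rad s⁻¹ → T = 2π/N = 655.93 s = 10.932 min ≈ 10.9 min.

10.9 min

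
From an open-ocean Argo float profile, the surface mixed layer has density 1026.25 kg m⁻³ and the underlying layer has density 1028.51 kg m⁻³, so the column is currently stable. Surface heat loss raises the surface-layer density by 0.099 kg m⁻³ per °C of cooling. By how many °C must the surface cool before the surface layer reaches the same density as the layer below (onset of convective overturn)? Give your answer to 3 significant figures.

Density deficit of the surface layer: 1028.51 − 1026.25 = 2.26 kg m⁻³.
Required change = 2.26 / 0.099 = 22.8 °C.

22.8 °C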